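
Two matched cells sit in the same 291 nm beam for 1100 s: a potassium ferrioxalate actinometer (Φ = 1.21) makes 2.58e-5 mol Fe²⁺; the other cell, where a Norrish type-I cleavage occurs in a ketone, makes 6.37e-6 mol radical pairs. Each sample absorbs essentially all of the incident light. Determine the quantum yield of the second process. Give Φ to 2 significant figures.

Φ = 0.30

Photons absorbed by the actinometer: 2.58e-5 / 1.21 = 2.132e-5 mol.
Φ(unknown) = 6.37e-6 / 2.132e-5 = 0.30.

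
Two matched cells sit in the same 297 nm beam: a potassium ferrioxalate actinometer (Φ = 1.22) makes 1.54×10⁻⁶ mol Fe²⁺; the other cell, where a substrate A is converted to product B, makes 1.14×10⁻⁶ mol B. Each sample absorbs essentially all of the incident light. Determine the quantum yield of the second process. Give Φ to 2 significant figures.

Φ = 0.90

Photons absorbed by the actinometer: 1.54×10⁻⁶ / 1.22 = 1.262×10⁻⁶ mol.
Φ(unknown) = 1.14×10⁻⁶ / 1.262×10⁻⁶ = 0.90.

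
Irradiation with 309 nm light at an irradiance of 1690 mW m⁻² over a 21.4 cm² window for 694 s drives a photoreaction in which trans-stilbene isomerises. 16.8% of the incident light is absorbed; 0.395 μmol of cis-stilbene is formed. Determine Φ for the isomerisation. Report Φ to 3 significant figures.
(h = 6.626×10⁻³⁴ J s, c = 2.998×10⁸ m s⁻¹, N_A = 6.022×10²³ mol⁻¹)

Product: 0.395 μmol = 3.95×10⁻⁷ mol.
Photon energy at 309 nm: hc/λ = (6.626×10⁻³⁴)(2.998×10⁸)/(309×10⁻⁹) = 6.429×10⁻¹⁹ J.
Energy delivered: (1690 mW m⁻²)(21.4×10⁻⁴ m²)(694 s) = 2.510 J.
Photons incident: 2.510 / 6.429×10⁻¹⁹ = 3.904×10¹⁸, i.e. 3.904×10¹⁸/6.022×10²³ = 6.483×10⁻⁶ mol.
Photons absorbed: 0.168 × 6.483×10⁻⁶ = 1.089×10⁻⁶ mol.
Φ = 3.95×10⁻⁷ mol / 1.089×10⁻⁶ mol photons = 0.363.

Φ = 0.363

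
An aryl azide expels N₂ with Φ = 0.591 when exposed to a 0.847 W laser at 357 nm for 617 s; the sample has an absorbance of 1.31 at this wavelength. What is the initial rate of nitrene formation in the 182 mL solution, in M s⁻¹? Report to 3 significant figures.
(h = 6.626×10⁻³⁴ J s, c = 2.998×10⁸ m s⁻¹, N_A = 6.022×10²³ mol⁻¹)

7.81×10⁻⁶ M s⁻¹

Photon energy at 357 nm: hc/λ = (6.626×10⁻³⁴)(2.998×10⁸)/(357×10⁻⁹) = 5.564×10⁻¹⁹ J.
Energy delivered: (0.847 W)(617 s) = 522.6 J.
Photons incident: 522.6 / 5.564×10⁻¹⁹ = 9.393×10²⁰, i.e. 9.393×10²⁰/6.022×10²³ = 0.001560 mol.
Fraction absorbed: 1 − 10^(−1.31) = 0.9510.
Photons absorbed: 0.9510 × 0.001560 = 0.001484 mol.
Product formed: 0.591 × 0.001484 = 8.770×10⁻⁴ mol.
Rate: 8.770×10⁻⁴ mol / (617 s × 0.182 L) = 7.81×10⁻⁶ M s⁻¹.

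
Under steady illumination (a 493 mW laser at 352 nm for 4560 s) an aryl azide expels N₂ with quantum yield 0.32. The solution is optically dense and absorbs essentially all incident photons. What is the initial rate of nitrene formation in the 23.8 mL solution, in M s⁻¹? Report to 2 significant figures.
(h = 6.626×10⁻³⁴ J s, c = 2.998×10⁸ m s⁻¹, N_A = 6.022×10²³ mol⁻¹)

2.0×10⁻⁵ M s⁻¹

Photon energy at 352 nm: hc/λ = (6.626×10⁻³⁴)(2.998×10⁸)/(352×10⁻⁹) = 5.643×10⁻¹⁹ J.
Energy delivered: (493 mW)(4560 s) = 2248 J.
Photons incident: 2248 / 5.643×10⁻¹⁹ = 3.984×10²¹, i.e. 3.984×10²¹/6.022×10²³ = 0.006616 mol.
Product formed: 0.32 × 0.006616 = 0.002117 mol.
Rate: 0.002117 mol / (4560 s × 0.0238 L) = 2.0×10⁻⁵ M s⁻¹.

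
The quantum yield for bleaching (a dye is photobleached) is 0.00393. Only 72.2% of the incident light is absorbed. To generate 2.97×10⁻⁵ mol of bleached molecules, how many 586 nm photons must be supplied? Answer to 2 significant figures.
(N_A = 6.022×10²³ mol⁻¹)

6.3×10²¹ photons

Photons that must be absorbed: 2.97×10⁻⁵ / 0.00393 = 0.007557 mol.
Incident photons needed: 0.007557 / 0.722 = 0.01047 mol.
Photon count: 0.01047 × 6.022×10²³ = 6.3×10²¹.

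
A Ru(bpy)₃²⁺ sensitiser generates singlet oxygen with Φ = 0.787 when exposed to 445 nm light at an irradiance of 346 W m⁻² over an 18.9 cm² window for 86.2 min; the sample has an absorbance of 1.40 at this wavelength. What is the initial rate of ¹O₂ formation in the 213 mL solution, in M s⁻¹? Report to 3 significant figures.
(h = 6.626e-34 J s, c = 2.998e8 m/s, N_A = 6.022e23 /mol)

8.63e-6 M s⁻¹

Photon energy at 445 nm: hc/λ = (6.626e-34)(2.998e8)/(445e-9) = 4.464e-19 J.
Energy delivered: (346 W m⁻²)(18.9e-4 m²)(5172 s) = 3382 J.
Photons incident: 3382 / 4.464e-19 = 7.576e21, i.e. 7.576e21/6.022e23 = 0.01258 mol.
Fraction absorbed: 1 − 10^(−1.40) = 0.9602.
Photons absorbed: 0.9602 × 0.01258 = 0.01208 mol.
Product formed: 0.787 × 0.01208 = 0.009507 mol.
Rate: 0.009507 mol / (5172 s × 0.213 L) = 8.63e-6 M s⁻¹.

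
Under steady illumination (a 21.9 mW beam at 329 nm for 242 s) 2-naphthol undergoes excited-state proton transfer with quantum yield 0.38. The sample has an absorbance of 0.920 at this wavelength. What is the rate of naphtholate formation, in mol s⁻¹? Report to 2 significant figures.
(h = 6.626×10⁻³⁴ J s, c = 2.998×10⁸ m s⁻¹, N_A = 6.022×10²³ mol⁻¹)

2.0×10⁻⁸ mol s⁻¹

Photon energy at 329 nm: hc/λ = (6.626×10⁻³⁴)(2.998×10⁸)/(329×10⁻⁹) = 6.038×10⁻¹⁹ J.
Energy delivered: (21.9 mW)(242 s) = 5.300 J.
Photons incident: 5.300 / 6.038×10⁻¹⁹ = 8.778×10¹⁸, i.e. 8.778×10¹⁸/6.022×10²³ = 1.458×10⁻⁵ mol.
Fraction absorbed: 1 − 10^(−0.920) = 0.8798.
Photons absorbed: 0.8798 × 1.458×10⁻⁵ = 1.283×10⁻⁵ mol.
Product formed: 0.38 × 1.283×10⁻⁵ = 4.875×10⁻⁶ mol.
Rate: 4.875×10⁻⁶ / 242 s = 2.0×10⁻⁸ mol s⁻¹.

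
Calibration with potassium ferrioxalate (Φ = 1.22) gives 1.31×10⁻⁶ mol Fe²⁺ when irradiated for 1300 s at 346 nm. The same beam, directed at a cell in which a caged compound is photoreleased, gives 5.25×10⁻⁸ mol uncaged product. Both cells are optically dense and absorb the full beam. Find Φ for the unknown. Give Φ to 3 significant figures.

Photons absorbed by the actinometer: 1.31×10⁻⁶ / 1.22 = 1.074×10⁻⁶ mol.
Φ(unknown) = 5.25×10⁻⁸ / 1.074×10⁻⁶ = 0.0489.

Φ = 0.0489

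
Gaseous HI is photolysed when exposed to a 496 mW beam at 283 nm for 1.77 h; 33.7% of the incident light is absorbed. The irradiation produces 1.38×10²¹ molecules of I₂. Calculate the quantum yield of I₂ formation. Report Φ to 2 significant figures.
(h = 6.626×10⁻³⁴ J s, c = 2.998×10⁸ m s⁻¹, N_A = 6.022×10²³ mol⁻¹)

Φ = 0.91

Product: 1.38×10²¹ / 6.022×10²³ = 0.002292 mol.
Photon energy at 283 nm: hc/λ = (6.626×10⁻³⁴)(2.998×10⁸)/(283×10⁻⁹) = 7.019×10⁻¹⁹ J.
Energy delivered: (496 mW)(6372 s) = 3161 J.
Photons incident: 3161 / 7.019×10⁻¹⁹ = 4.503×10²¹, i.e. 4.503×10²¹/6.022×10²³ = 0.007478 mol.
Photons absorbed: 0.337 × 0.007478 = 0.002520 mol.
Φ = 0.002292 mol / 0.002520 mol photons = 0.91.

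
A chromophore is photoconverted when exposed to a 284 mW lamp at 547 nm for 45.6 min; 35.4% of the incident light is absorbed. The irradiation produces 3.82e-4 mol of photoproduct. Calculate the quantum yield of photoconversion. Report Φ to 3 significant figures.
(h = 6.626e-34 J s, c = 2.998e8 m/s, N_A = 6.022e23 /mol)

Φ = 0.304

Photon energy at 547 nm: hc/λ = (6.626e-34)(2.998e8)/(547e-9) = 3.632e-19 J.
Energy delivered: (284 mW)(2736 s) = 777.0 J.
Photons incident: 777.0 / 3.632e-19 = 2.139e21, i.e. 2.139e21/6.022e23 = 0.003552 mol.
Photons absorbed: 0.354 × 0.003552 = 0.001257 mol.
Φ = 3.82e-4 mol / 0.001257 mol photons = 0.304.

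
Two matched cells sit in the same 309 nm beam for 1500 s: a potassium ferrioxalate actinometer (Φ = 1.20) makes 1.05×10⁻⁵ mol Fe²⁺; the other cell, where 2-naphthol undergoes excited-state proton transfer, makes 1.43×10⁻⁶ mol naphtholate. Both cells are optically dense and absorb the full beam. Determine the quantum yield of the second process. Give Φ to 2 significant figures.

Photons absorbed by the actinometer: 1.05×10⁻⁵ / 1.20 = 8.750×10⁻⁶ mol.
Φ(unknown) = 1.43×10⁻⁶ / 8.750×10⁻⁶ = 0.16.

Φ = 0.16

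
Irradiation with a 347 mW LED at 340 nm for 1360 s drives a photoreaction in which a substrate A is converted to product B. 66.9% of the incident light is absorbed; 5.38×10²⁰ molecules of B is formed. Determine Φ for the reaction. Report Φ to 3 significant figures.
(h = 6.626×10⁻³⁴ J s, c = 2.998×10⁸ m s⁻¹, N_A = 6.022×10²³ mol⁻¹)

Φ = 0.996

Product: 5.38×10²⁰ / 6.022×10²³ = 8.934×10⁻⁴ mol.
Photon energy at 340 nm: hc/λ = (6.626×10⁻³⁴)(2.998×10⁸)/(340×10⁻⁹) = 5.843×10⁻¹⁹ J.
Energy delivered: (347 mW)(1360 s) = 471.9 J.
Photons incident: 471.9 / 5.843×10⁻¹⁹ = 8.076×10²⁰, i.e. 8.076×10²⁰/6.022×10²³ = 0.001341 mol.
Photons absorbed: 0.669 × 0.001341 = 8.971×10⁻⁴ mol.
Φ = 8.934×10⁻⁴ mol / 8.971×10⁻⁴ mol photons = 0.996.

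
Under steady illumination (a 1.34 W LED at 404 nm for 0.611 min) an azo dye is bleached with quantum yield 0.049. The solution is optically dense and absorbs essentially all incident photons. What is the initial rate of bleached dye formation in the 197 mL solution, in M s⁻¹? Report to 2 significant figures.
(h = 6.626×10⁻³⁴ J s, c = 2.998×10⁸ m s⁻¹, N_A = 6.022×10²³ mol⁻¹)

1.1×10⁻⁶ M s⁻¹

Photon energy at 404 nm: hc/λ = (6.626×10⁻³⁴)(2.998×10⁸)/(404×10⁻⁹) = 4.917×10⁻¹⁹ J.
Energy delivered: (1.34 W)(36.66 s) = 49.12 J.
Photons incident: 49.12 / 4.917×10⁻¹⁹ = 9.990×10¹⁹, i.e. 9.990×10¹⁹/6.022×10²³ = 1.659×10⁻⁴ mol.
Product formed: 0.049 × 1.659×10⁻⁴ = 8.129×10⁻⁶ mol.
Rate: 8.129×10⁻⁶ mol / (36.66 s × 0.197 L) = 1.1×10⁻⁶ M s⁻¹.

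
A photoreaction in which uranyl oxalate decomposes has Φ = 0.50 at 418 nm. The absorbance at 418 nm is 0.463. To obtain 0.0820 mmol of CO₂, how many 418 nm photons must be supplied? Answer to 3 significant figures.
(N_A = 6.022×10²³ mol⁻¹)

Product: 0.0820 mmol = 8.20×10⁻⁵ mol.
Photons that must be absorbed: 8.20×10⁻⁵ / 0.50 = 1.640×10⁻⁴ mol.
Fraction absorbed: 1 − 10^(−0.463) = 0.6557.
Incident photons needed: 1.640×10⁻⁴ / 0.6557 = 2.501×10⁻⁴ mol.
Photon count: 2.501×10⁻⁴ × 6.022×10²³ = 1.51×10²⁰.

1.51×10²⁰ photons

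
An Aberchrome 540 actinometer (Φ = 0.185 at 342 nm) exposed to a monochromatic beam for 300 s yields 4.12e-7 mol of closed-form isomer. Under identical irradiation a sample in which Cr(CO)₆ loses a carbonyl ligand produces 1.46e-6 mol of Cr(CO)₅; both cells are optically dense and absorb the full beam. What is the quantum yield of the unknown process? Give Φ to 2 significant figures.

Photons absorbed by the actinometer: 4.12e-7 / 0.185 = 2.227e-6 mol.
Φ(unknown) = 1.46e-6 / 2.227e-6 = 0.66.

Φ = 0.66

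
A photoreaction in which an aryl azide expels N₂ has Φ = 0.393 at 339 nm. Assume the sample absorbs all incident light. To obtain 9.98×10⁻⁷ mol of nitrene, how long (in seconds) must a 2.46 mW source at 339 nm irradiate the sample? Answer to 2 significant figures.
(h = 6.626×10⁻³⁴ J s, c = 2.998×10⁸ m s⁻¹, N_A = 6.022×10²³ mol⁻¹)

t ≈ 360 s

Photons that must be absorbed: 9.98×10⁻⁷ / 0.393 = 2.539×10⁻⁶ mol.
Photon energy: hc/λ = 5.860×10⁻¹⁹ J; per mole, 3.529×10⁵ J mol⁻¹.
Energy required: 2.539×10⁻⁶ × 3.529×10⁵ = 0.8960 J.
Time: 0.8960 J / 0.00246 W = 360 s.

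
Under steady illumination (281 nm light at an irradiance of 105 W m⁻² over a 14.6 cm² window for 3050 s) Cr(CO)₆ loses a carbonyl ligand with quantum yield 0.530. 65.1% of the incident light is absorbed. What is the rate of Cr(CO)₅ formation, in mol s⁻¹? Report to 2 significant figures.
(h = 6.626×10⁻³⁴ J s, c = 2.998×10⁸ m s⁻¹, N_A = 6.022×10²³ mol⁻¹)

1.2×10⁻⁷ mol s⁻¹

Photon energy at 281 nm: hc/λ = (6.626×10⁻³⁴)(2.998×10⁸)/(281×10⁻⁹) = 7.069×10⁻¹⁹ J.
Energy delivered: (105 W m⁻²)(14.6×10⁻⁴ m²)(3050 s) = 467.6 J.
Photons incident: 467.6 / 7.069×10⁻¹⁹ = 6.615×10²⁰, i.e. 6.615×10²⁰/6.022×10²³ = 0.001098 mol.
Photons absorbed: 0.651 × 0.001098 = 7.148×10⁻⁴ mol.
Product formed: 0.530 × 7.148×10⁻⁴ = 3.788×10⁻⁴ mol.
Rate: 3.788×10⁻⁴ / 3050 s = 1.2×10⁻⁷ mol s⁻¹.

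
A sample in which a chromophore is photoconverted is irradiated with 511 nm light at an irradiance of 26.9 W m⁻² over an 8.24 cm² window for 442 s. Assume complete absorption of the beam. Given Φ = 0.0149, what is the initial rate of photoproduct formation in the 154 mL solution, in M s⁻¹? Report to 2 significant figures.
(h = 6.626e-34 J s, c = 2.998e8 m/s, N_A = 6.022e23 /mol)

Photon energy at 511 nm: hc/λ = (6.626e-34)(2.998e8)/(511e-9) = 3.887e-19 J.
Energy delivered: (26.9 W m⁻²)(8.24e-4 m²)(442 s) = 9.797 J.
Photons incident: 9.797 / 3.887e-19 = 2.520e19, i.e. 2.520e19/6.022e23 = 4.185e-5 mol.
Product formed: 0.0149 × 4.185e-5 = 6.236e-7 mol.
Rate: 6.236e-7 mol / (442 s × 0.154 L) = 9.2e-9 M s⁻¹.

9.2e-9 M s⁻¹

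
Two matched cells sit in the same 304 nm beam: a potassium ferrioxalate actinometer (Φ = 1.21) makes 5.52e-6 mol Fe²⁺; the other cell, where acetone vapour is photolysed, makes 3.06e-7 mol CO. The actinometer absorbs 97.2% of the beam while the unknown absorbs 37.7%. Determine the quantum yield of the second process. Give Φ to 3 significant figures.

Φ = 0.173

Photons absorbed by the actinometer: 5.52e-6 / 1.21 = 4.562e-6 mol.
Incident flux: 4.562e-6 / 0.972 = 4.693e-6 einstein.
Absorbed by unknown: 0.377 × 4.693e-6 = 1.769e-6 mol.
Φ(unknown) = 3.06e-7 / 1.769e-6 = 0.173.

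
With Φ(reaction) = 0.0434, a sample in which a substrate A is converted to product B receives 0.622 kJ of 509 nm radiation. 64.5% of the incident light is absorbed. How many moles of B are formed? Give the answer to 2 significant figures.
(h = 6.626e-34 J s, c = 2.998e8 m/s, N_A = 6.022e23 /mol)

7.4e-5 mol

Photon energy at 509 nm: hc/λ = (6.626e-34)(2.998e8)/(509e-9) = 3.903e-19 J.
Incident energy: 0.622 kJ = 622 J.
Photons incident: 622 / 3.903e-19 = 1.594e21, i.e. 1.594e21/6.022e23 = 0.002647 mol.
Photons absorbed: 0.645 × 0.002647 = 0.001707 mol.
Product: Φ × n_abs = 0.0434 × 0.001707 = 7.408e-5 mol.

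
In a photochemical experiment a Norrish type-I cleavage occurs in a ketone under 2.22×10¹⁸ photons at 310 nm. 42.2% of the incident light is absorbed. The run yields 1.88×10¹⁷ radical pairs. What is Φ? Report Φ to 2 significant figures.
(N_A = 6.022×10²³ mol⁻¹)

Product: 1.88×10¹⁷ / 6.022×10²³ = 3.122×10⁻⁷ mol.
Moles of photons: 2.22×10¹⁸ / 6.022×10²³ = 3.686×10⁻⁶ mol.
Photons absorbed: 0.422 × 3.686×10⁻⁶ = 1.555×10⁻⁶ mol.
Φ = 3.122×10⁻⁷ mol / 1.555×10⁻⁶ mol photons = 0.20.

Φ = 0.20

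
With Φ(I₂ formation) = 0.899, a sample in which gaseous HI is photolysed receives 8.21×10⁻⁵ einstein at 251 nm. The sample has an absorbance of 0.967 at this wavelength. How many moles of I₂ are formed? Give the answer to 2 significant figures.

6.6×10⁻⁵ mol

Fraction absorbed: 1 − 10^(−0.967) = 0.8921.
Photons absorbed: 0.8921 × 8.21×10⁻⁵ = 7.324×10⁻⁵ mol.
Product: Φ × n_abs = 0.899 × 7.324×10⁻⁵ = 6.584×10⁻⁵ mol.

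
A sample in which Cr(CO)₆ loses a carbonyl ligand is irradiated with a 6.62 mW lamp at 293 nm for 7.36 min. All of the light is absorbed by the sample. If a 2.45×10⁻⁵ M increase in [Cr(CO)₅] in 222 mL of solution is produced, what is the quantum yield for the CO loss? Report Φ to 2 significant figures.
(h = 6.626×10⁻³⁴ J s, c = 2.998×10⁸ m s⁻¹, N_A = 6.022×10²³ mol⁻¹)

Product: (2.45×10⁻⁵ M)(0.222 L) = 5.439×10⁻⁶ mol.
Photon energy at 293 nm: hc/λ = (6.626×10⁻³⁴)(2.998×10⁸)/(293×10⁻⁹) = 6.780×10⁻¹⁹ J.
Energy delivered: (6.62 mW)(441.6 s) = 2.923 J.
Photons incident: 2.923 / 6.780×10⁻¹⁹ = 4.311×10¹⁸, i.e. 4.311×10¹⁸/6.022×10²³ = 7.159×10⁻⁶ mol.
Φ = 5.439×10⁻⁶ mol / 7.159×10⁻⁶ mol photons = 0.76.

Φ = 0.76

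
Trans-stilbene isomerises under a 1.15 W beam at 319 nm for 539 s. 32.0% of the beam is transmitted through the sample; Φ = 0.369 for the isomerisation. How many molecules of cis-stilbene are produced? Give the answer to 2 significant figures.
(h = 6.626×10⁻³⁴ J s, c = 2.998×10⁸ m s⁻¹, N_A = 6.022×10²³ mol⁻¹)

Photon energy at 319 nm: hc/λ = (6.626×10⁻³⁴)(2.998×10⁸)/(319×10⁻⁹) = 6.227×10⁻¹⁹ J.
Energy delivered: (1.15 W)(539 s) = 619.8 J.
Photons incident: 619.8 / 6.227×10⁻¹⁹ = 9.953×10²⁰, i.e. 9.953×10²⁰/6.022×10²³ = 0.001653 mol.
Fraction absorbed: 1 − 32.0/100 = 0.6800.
Photons absorbed: 0.6800 × 0.001653 = 0.001124 mol.
Product: Φ × n_abs = 0.369 × 0.001124 = 4.148×10⁻⁴ mol.
As a count: 4.148×10⁻⁴ × 6.022×10²³ = 2.5×10²⁰.

2.5×10²⁰ molecules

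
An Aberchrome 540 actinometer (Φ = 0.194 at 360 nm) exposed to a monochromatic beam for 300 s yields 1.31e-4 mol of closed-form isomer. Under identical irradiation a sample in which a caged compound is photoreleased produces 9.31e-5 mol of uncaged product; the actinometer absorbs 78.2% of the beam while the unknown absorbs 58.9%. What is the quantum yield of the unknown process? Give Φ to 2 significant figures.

Φ = 0.18

Photons absorbed by the actinometer: 1.31e-4 / 0.194 = 6.753e-4 mol.
Incident flux: 6.753e-4 / 0.782 = 8.636e-4 einstein.
Absorbed by unknown: 0.589 × 8.636e-4 = 5.087e-4 mol.
Φ(unknown) = 9.31e-5 / 5.087e-4 = 0.18.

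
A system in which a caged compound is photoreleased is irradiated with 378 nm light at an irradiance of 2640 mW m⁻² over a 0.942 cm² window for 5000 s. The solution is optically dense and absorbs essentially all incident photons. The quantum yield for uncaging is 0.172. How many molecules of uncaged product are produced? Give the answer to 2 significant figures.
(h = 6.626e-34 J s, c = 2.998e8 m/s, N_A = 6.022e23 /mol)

4.1e17 molecules

Photon energy at 378 nm: hc/λ = (6.626e-34)(2.998e8)/(378e-9) = 5.255e-19 J.
Energy delivered: (2640 mW m⁻²)(0.942e-4 m²)(5000 s) = 1.243 J.
Photons incident: 1.243 / 5.255e-19 = 2.365e18, i.e. 2.365e18/6.022e23 = 3.927e-6 mol.
Product: Φ × n_abs = 0.172 × 3.927e-6 = 6.754e-7 mol.
As a count: 6.754e-7 × 6.022e23 = 4.1e17.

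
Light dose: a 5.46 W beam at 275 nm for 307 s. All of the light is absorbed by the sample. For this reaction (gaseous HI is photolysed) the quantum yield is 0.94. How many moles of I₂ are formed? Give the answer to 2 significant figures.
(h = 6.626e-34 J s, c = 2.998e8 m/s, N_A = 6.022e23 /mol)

Photon energy at 275 nm: hc/λ = (6.626e-34)(2.998e8)/(275e-9) = 7.224e-19 J.
Energy delivered: (5.46 W)(307 s) = 1676 J.
Photons incident: 1676 / 7.224e-19 = 2.320e21, i.e. 2.320e21/6.022e23 = 0.003853 mol.
Product: Φ × n_abs = 0.94 × 0.003853 = 0.003622 mol.

0.0036 mol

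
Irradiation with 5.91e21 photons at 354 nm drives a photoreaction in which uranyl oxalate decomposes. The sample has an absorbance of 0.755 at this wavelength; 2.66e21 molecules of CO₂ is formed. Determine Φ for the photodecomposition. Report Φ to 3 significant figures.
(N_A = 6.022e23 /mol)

Product: 2.66e21 / 6.022e23 = 0.004417 mol.
Moles of photons: 5.91e21 / 6.022e23 = 0.009814 mol.
Fraction absorbed: 1 − 10^(−0.755) = 0.8242.
Photons absorbed: 0.8242 × 0.009814 = 0.008089 mol.
Φ = 0.004417 mol / 0.008089 mol photons = 0.546.

Φ = 0.546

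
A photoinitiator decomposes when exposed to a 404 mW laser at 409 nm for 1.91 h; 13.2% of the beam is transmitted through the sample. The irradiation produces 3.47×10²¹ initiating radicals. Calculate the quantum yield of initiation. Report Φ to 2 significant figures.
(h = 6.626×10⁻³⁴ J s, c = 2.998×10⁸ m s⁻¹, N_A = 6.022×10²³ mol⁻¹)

Φ = 0.70

Product: 3.47×10²¹ / 6.022×10²³ = 0.005762 mol.
Photon energy at 409 nm: hc/λ = (6.626×10⁻³⁴)(2.998×10⁸)/(409×10⁻⁹) = 4.857×10⁻¹⁹ J.
Energy delivered: (404 mW)(6876 s) = 2778 J.
Photons incident: 2778 / 4.857×10⁻¹⁹ = 5.720×10²¹, i.e. 5.720×10²¹/6.022×10²³ = 0.009499 mol.
Fraction absorbed: 1 − 13.2/100 = 0.8680.
Photons absorbed: 0.8680 × 0.009499 = 0.008245 mol.
Φ = 0.005762 mol / 0.008245 mol photons = 0.70.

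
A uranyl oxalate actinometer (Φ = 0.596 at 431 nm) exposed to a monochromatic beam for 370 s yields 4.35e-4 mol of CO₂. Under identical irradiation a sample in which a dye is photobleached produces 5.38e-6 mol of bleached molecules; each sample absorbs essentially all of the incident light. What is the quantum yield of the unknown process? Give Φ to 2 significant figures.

Φ = 0.0074

Photons absorbed by the actinometer: 4.35e-4 / 0.596 = 7.299e-4 mol.
Φ(unknown) = 5.38e-6 / 7.299e-4 = 0.0074.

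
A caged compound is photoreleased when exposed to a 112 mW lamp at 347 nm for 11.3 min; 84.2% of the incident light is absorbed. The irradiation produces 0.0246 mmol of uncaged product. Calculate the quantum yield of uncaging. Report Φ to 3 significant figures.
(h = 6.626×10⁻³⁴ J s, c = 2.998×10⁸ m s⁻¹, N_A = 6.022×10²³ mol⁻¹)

Φ = 0.133

Product: 0.0246 mmol = 2.46×10⁻⁵ mol.
Photon energy at 347 nm: hc/λ = (6.626×10⁻³⁴)(2.998×10⁸)/(347×10⁻⁹) = 5.725×10⁻¹⁹ J.
Energy delivered: (112 mW)(678 s) = 75.94 J.
Photons incident: 75.94 / 5.725×10⁻¹⁹ = 1.326×10²⁰, i.e. 1.326×10²⁰/6.022×10²³ = 2.202×10⁻⁴ mol.
Photons absorbed: 0.842 × 2.202×10⁻⁴ = 1.854×10⁻⁴ mol.
Φ = 2.46×10⁻⁵ mol / 1.854×10⁻⁴ mol photons = 0.133.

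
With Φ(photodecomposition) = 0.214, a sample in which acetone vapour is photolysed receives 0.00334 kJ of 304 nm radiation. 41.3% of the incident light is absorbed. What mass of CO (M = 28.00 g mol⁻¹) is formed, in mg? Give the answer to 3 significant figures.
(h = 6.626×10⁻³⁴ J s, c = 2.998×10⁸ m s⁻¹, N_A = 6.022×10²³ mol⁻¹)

Photon energy at 304 nm: hc/λ = (6.626×10⁻³⁴)(2.998×10⁸)/(304×10⁻⁹) = 6.534×10⁻¹⁹ J.
Incident energy: 0.00334 kJ = 3.34 J.
Photons incident: 3.34 / 6.534×10⁻¹⁹ = 5.112×10¹⁸, i.e. 5.112×10¹⁸/6.022×10²³ = 8.489×10⁻⁶ mol.
Photons absorbed: 0.413 × 8.489×10⁻⁶ = 3.506×10⁻⁶ mol.
Product: Φ × n_abs = 0.214 × 3.506×10⁻⁶ = 7.503×10⁻⁷ mol.
Mass: 7.503×10⁻⁷ × 28.00 = 2.101×10⁻⁵ g = 0.0210 mg.

0.0210 mg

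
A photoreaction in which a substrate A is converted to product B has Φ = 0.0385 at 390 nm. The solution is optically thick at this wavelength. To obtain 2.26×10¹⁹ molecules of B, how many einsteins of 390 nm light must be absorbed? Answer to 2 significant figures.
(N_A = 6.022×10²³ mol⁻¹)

9.7×10⁻⁴ einstein

Product: 2.26×10¹⁹ / 6.022×10²³ = 3.753×10⁻⁵ mol.
Photons that must be absorbed: 3.753×10⁻⁵ / 0.0385 = 9.748×10⁻⁴ mol.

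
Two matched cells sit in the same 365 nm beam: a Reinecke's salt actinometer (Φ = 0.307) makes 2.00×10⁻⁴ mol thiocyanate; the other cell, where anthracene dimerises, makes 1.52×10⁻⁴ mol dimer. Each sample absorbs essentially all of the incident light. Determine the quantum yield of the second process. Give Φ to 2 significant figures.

Φ = 0.23

Photons absorbed by the actinometer: 2.00×10⁻⁴ / 0.307 = 6.515×10⁻⁴ mol.
Φ(unknown) = 1.52×10⁻⁴ / 6.515×10⁻⁴ = 0.23.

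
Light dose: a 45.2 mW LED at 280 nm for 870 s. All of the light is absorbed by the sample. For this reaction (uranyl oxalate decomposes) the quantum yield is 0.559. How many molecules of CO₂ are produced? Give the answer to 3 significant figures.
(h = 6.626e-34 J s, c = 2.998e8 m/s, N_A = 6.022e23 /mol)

3.10e19 molecules

Photon energy at 280 nm: hc/λ = (6.626e-34)(2.998e8)/(280e-9) = 7.095e-19 J.
Energy delivered: (45.2 mW)(870 s) = 39.32 J.
Photons incident: 39.32 / 7.095e-19 = 5.542e19, i.e. 5.542e19/6.022e23 = 9.203e-5 mol.
Product: Φ × n_abs = 0.559 × 9.203e-5 = 5.144e-5 mol.
As a count: 5.144e-5 × 6.022e23 = 3.10e19.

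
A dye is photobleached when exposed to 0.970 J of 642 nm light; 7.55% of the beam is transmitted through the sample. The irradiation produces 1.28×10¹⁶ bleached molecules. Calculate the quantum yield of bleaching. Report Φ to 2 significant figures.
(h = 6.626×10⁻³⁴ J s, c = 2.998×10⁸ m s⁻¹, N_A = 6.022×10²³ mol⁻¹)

Φ = 0.0044

Product: 1.28×10¹⁶ / 6.022×10²³ = 2.126×10⁻⁸ mol.
Photon energy at 642 nm: hc/λ = (6.626×10⁻³⁴)(2.998×10⁸)/(642×10⁻⁹) = 3.094×10⁻¹⁹ J.
Photons incident: 0.970 / 3.094×10⁻¹⁹ = 3.135×10¹⁸, i.e. 3.135×10¹⁸/6.022×10²³ = 5.206×10⁻⁶ mol.
Fraction absorbed: 1 − 7.55/100 = 0.9245.
Photons absorbed: 0.9245 × 5.206×10⁻⁶ = 4.813×10⁻⁶ mol.
Φ = 2.126×10⁻⁸ mol / 4.813×10⁻⁶ mol photons = 0.0044.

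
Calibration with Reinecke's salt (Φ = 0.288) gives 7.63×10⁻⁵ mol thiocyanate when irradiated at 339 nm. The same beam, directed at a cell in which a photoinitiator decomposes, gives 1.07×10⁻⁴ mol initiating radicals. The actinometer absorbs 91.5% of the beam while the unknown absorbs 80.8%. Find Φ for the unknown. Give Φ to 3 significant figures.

Φ = 0.457

Photons absorbed by the actinometer: 7.63×10⁻⁵ / 0.288 = 2.649×10⁻⁴ mol.
Incident flux: 2.649×10⁻⁴ / 0.915 = 2.895×10⁻⁴ einstein.
Absorbed by unknown: 0.808 × 2.895×10⁻⁴ = 2.339×10⁻⁴ mol.
Φ(unknown) = 1.07×10⁻⁴ / 2.339×10⁻⁴ = 0.457.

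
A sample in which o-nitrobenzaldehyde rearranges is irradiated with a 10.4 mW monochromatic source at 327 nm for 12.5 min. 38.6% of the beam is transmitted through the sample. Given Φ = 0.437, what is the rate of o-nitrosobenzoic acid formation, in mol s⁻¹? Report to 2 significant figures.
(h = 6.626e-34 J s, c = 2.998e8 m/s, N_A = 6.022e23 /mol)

7.6e-9 mol s⁻¹

Photon energy at 327 nm: hc/λ = (6.626e-34)(2.998e8)/(327e-9) = 6.075e-19 J.
Energy delivered: (10.4 mW)(750 s) = 7.800 J.
Photons incident: 7.800 / 6.075e-19 = 1.284e19, i.e. 1.284e19/6.022e23 = 2.132e-5 mol.
Fraction absorbed: 1 − 38.6/100 = 0.6140.
Photons absorbed: 0.6140 × 2.132e-5 = 1.309e-5 mol.
Product formed: 0.437 × 1.309e-5 = 5.720e-6 mol.
Rate: 5.720e-6 / 750 s = 7.6e-9 mol s⁻¹.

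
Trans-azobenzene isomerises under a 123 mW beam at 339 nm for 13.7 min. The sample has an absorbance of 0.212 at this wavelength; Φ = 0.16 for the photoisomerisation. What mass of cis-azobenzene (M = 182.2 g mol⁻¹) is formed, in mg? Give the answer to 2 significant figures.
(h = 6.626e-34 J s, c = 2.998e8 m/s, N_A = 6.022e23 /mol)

3.2 mg

Photon energy at 339 nm: hc/λ = (6.626e-34)(2.998e8)/(339e-9) = 5.860e-19 J.
Energy delivered: (123 mW)(822 s) = 101.1 J.
Photons incident: 101.1 / 5.860e-19 = 1.725e20, i.e. 1.725e20/6.022e23 = 2.864e-4 mol.
Fraction absorbed: 1 − 10^(−0.212) = 0.3862.
Photons absorbed: 0.3862 × 2.864e-4 = 1.106e-4 mol.
Product: Φ × n_abs = 0.16 × 1.106e-4 = 1.770e-5 mol.
Mass: 1.770e-5 × 182.2 = 0.003225 g = 3.2 mg.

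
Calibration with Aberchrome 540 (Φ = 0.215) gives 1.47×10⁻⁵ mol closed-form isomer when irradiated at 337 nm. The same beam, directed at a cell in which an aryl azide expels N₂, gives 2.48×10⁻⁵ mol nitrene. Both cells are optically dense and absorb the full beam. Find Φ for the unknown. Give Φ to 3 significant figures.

Φ = 0.363

Photons absorbed by the actinometer: 1.47×10⁻⁵ / 0.215 = 6.837×10⁻⁵ mol.
Φ(unknown) = 2.48×10⁻⁵ / 6.837×10⁻⁵ = 0.363.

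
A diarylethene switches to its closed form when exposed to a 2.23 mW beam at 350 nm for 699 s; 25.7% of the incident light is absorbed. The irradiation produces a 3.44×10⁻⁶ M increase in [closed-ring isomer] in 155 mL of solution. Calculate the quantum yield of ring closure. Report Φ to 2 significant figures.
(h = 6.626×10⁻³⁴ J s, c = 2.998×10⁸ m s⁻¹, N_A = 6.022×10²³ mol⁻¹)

Φ = 0.45

Product: (3.44×10⁻⁶ M)(0.155 L) = 5.332×10⁻⁷ mol.
Photon energy at 350 nm: hc/λ = (6.626×10⁻³⁴)(2.998×10⁸)/(350×10⁻⁹) = 5.676×10⁻¹⁹ J.
Energy delivered: (2.23 mW)(699 s) = 1.559 J.
Photons incident: 1.559 / 5.676×10⁻¹⁹ = 2.747×10¹⁸, i.e. 2.747×10¹⁸/6.022×10²³ = 4.562×10⁻⁶ mol.
Photons absorbed: 0.257 × 4.562×10⁻⁶ = 1.172×10⁻⁶ mol.
Φ = 5.332×10⁻⁷ mol / 1.172×10⁻⁶ mol photons = 0.45.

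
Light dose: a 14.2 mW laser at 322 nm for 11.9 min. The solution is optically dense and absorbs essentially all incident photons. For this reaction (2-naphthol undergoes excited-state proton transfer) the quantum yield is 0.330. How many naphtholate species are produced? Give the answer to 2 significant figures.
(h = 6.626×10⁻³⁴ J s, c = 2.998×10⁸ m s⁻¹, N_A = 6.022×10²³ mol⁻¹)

Photon energy at 322 nm: hc/λ = (6.626×10⁻³⁴)(2.998×10⁸)/(322×10⁻⁹) = 6.169×10⁻¹⁹ J.
Energy delivered: (14.2 mW)(714 s) = 10.14 J.
Photons incident: 10.14 / 6.169×10⁻¹⁹ = 1.644×10¹⁹, i.e. 1.644×10¹⁹/6.022×10²³ = 2.730×10⁻⁵ mol.
Product: Φ × n_abs = 0.330 × 2.730×10⁻⁵ = 9.009×10⁻⁶ mol.
As a count: 9.009×10⁻⁶ × 6.022×10²³ = 5.4×10¹⁸.

5.4×10¹⁸ species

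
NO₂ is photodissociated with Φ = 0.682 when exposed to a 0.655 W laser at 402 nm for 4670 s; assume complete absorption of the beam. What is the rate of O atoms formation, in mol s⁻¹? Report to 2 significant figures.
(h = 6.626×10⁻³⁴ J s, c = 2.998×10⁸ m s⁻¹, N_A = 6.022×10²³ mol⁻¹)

1.5×10⁻⁶ mol s⁻¹

Photon energy at 402 nm: hc/λ = (6.626×10⁻³⁴)(2.998×10⁸)/(402×10⁻⁹) = 4.941×10⁻¹⁹ J.
Energy delivered: (0.655 W)(4670 s) = 3059 J.
Photons incident: 3059 / 4.941×10⁻¹⁹ = 6.191×10²¹, i.e. 6.191×10²¹/6.022×10²³ = 0.01028 mol.
Product formed: 0.682 × 0.01028 = 0.007011 mol.
Rate: 0.007011 / 4670 s = 1.5×10⁻⁶ mol s⁻¹.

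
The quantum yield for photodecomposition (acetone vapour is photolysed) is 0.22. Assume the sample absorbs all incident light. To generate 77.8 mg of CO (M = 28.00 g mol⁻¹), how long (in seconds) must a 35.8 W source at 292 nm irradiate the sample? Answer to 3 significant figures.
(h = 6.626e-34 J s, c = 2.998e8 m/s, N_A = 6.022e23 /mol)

t ≈ 145 s

Product: 77.8 mg / 28.00 g mol⁻¹ = 0.002779 mol.
Photons that must be absorbed: 0.002779 / 0.22 = 0.01263 mol.
Photon energy: hc/λ = 6.803e-19 J; per mole, 4.097e5 J mol⁻¹.
Energy required: 0.01263 × 4.097e5 = 5175 J.
Time: 5175 J / 35.8 W = 145 s.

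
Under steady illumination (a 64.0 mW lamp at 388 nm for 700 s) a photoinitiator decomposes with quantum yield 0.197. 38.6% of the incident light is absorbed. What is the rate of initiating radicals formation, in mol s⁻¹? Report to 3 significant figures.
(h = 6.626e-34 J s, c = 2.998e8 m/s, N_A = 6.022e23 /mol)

Photon energy at 388 nm: hc/λ = (6.626e-34)(2.998e8)/(388e-9) = 5.120e-19 J.
Energy delivered: (64.0 mW)(700 s) = 44.80 J.
Photons incident: 44.80 / 5.120e-19 = 8.750e19, i.e. 8.750e19/6.022e23 = 1.453e-4 mol.
Photons absorbed: 0.386 × 1.453e-4 = 5.609e-5 mol.
Product formed: 0.197 × 5.609e-5 = 1.105e-5 mol.
Rate: 1.105e-5 / 700 s = 1.58e-8 mol s⁻¹.

1.58e-8 mol s⁻¹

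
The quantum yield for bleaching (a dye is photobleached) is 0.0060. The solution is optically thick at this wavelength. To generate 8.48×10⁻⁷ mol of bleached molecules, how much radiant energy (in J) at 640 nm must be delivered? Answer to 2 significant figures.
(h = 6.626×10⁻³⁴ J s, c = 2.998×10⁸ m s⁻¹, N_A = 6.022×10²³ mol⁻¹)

Photons that must be absorbed: 8.48×10⁻⁷ / 0.0060 = 1.413×10⁻⁴ mol.
Photon energy: hc/λ = 3.104×10⁻¹⁹ J; per mole, 1.869×10⁵ J mol⁻¹.
Energy required: 1.413×10⁻⁴ × 1.869×10⁵ = 26 J.

26 J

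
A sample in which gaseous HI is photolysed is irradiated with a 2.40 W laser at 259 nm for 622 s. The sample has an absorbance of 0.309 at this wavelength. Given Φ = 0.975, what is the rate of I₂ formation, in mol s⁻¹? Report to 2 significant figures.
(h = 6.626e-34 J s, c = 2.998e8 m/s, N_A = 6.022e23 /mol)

Photon energy at 259 nm: hc/λ = (6.626e-34)(2.998e8)/(259e-9) = 7.670e-19 J.
Energy delivered: (2.40 W)(622 s) = 1493 J.
Photons incident: 1493 / 7.670e-19 = 1.947e21, i.e. 1.947e21/6.022e23 = 0.003233 mol.
Fraction absorbed: 1 − 10^(−0.309) = 0.5091.
Photons absorbed: 0.5091 × 0.003233 = 0.001646 mol.
Product formed: 0.975 × 0.001646 = 0.001605 mol.
Rate: 0.001605 / 622 s = 2.6e-6 mol s⁻¹.

2.6e-6 mol s⁻¹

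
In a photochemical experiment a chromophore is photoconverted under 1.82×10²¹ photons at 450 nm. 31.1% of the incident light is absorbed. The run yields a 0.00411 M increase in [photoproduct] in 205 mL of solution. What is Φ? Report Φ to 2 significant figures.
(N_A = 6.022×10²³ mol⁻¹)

Product: (0.00411 M)(0.205 L) = 8.426×10⁻⁴ mol.
Moles of photons: 1.82×10²¹ / 6.022×10²³ = 0.003022 mol.
Photons absorbed: 0.311 × 0.003022 = 9.398×10⁻⁴ mol.
Φ = 8.426×10⁻⁴ mol / 9.398×10⁻⁴ mol photons = 0.90.

Φ = 0.90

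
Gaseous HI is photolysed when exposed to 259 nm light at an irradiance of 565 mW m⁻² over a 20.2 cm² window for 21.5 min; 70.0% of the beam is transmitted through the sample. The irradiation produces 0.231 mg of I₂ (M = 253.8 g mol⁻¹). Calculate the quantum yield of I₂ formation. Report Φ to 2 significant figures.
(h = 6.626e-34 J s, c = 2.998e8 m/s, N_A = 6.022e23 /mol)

Φ = 0.95

Product: 0.231 mg / 253.8 g mol⁻¹ = 9.102e-7 mol.
Photon energy at 259 nm: hc/λ = (6.626e-34)(2.998e8)/(259e-9) = 7.670e-19 J.
Energy delivered: (565 mW m⁻²)(20.2e-4 m²)(1290 s) = 1.472 J.
Photons incident: 1.472 / 7.670e-19 = 1.919e18, i.e. 1.919e18/6.022e23 = 3.187e-6 mol.
Fraction absorbed: 1 − 70.0/100 = 0.3000.
Photons absorbed: 0.3000 × 3.187e-6 = 9.561e-7 mol.
Φ = 9.102e-7 mol / 9.561e-7 mol photons = 0.95.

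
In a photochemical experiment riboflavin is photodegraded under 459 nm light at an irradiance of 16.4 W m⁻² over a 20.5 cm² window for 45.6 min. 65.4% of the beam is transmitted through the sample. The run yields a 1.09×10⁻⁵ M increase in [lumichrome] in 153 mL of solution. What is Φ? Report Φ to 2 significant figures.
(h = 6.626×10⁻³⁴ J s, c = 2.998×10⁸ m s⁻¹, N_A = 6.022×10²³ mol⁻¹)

Φ = 0.014

Product: (1.09×10⁻⁵ M)(0.153 L) = 1.668×10⁻⁶ mol.
Photon energy at 459 nm: hc/λ = (6.626×10⁻³⁴)(2.998×10⁸)/(459×10⁻⁹) = 4.328×10⁻¹⁹ J.
Energy delivered: (16.4 W m⁻²)(20.5×10⁻⁴ m²)(2736 s) = 91.98 J.
Photons incident: 91.98 / 4.328×10⁻¹⁹ = 2.125×10²⁰, i.e. 2.125×10²⁰/6.022×10²³ = 3.529×10⁻⁴ mol.
Fraction absorbed: 1 − 65.4/100 = 0.3460.
Photons absorbed: 0.3460 × 3.529×10⁻⁴ = 1.221×10⁻⁴ mol.
Φ = 1.668×10⁻⁶ mol / 1.221×10⁻⁴ mol photons = 0.014.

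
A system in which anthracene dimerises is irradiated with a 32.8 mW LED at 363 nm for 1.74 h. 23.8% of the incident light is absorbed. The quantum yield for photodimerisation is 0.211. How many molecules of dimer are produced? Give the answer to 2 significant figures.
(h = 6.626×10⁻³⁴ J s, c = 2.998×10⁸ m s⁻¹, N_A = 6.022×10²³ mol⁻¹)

Photon energy at 363 nm: hc/λ = (6.626×10⁻³⁴)(2.998×10⁸)/(363×10⁻⁹) = 5.472×10⁻¹⁹ J.
Energy delivered: (32.8 mW)(6264 s) = 205.5 J.
Photons incident: 205.5 / 5.472×10⁻¹⁹ = 3.755×10²⁰, i.e. 3.755×10²⁰/6.022×10²³ = 6.235×10⁻⁴ mol.
Photons absorbed: 0.238 × 6.235×10⁻⁴ = 1.484×10⁻⁴ mol.
Product: Φ × n_abs = 0.211 × 1.484×10⁻⁴ = 3.131×10⁻⁵ mol.
As a count: 3.131×10⁻⁵ × 6.022×10²³ = 1.9×10¹⁹.

1.9×10¹⁹ molecules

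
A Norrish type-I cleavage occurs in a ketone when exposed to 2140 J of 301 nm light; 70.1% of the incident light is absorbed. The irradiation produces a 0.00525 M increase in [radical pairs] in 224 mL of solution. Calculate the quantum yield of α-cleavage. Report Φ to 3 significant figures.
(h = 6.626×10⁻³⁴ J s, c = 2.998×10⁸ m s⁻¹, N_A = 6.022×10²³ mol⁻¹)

Φ = 0.312

Product: (0.00525 M)(0.224 L) = 0.001176 mol.
Photon energy at 301 nm: hc/λ = (6.626×10⁻³⁴)(2.998×10⁸)/(301×10⁻⁹) = 6.600×10⁻¹⁹ J.
Photons incident: 2140 / 6.600×10⁻¹⁹ = 3.242×10²¹, i.e. 3.242×10²¹/6.022×10²³ = 0.005384 mol.
Photons absorbed: 0.701 × 0.005384 = 0.003774 mol.
Φ = 0.001176 mol / 0.003774 mol photons = 0.312.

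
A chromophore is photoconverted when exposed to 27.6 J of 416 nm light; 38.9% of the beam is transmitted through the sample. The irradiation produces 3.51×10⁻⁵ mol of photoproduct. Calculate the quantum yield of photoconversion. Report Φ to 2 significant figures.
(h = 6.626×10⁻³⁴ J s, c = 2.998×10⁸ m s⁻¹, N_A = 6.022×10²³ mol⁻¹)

Φ = 0.60

Photon energy at 416 nm: hc/λ = (6.626×10⁻³⁴)(2.998×10⁸)/(416×10⁻⁹) = 4.775×10⁻¹⁹ J.
Photons incident: 27.6 / 4.775×10⁻¹⁹ = 5.780×10¹⁹, i.e. 5.780×10¹⁹/6.022×10²³ = 9.598×10⁻⁵ mol.
Fraction absorbed: 1 − 38.9/100 = 0.6110.
Photons absorbed: 0.6110 × 9.598×10⁻⁵ = 5.864×10⁻⁵ mol.
Φ = 3.51×10⁻⁵ mol / 5.864×10⁻⁵ mol photons = 0.60.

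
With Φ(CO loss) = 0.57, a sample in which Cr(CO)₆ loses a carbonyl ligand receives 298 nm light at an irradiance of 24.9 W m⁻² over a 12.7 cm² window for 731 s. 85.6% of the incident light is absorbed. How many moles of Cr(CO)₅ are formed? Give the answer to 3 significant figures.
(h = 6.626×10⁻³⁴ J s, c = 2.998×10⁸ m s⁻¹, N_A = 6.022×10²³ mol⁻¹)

Photon energy at 298 nm: hc/λ = (6.626×10⁻³⁴)(2.998×10⁸)/(298×10⁻⁹) = 6.666×10⁻¹⁹ J.
Energy delivered: (24.9 W m⁻²)(12.7×10⁻⁴ m²)(731 s) = 23.12 J.
Photons incident: 23.12 / 6.666×10⁻¹⁹ = 3.468×10¹⁹, i.e. 3.468×10¹⁹/6.022×10²³ = 5.759×10⁻⁵ mol.
Photons absorbed: 0.856 × 5.759×10⁻⁵ = 4.930×10⁻⁵ mol.
Product: Φ × n_abs = 0.57 × 4.930×10⁻⁵ = 2.810×10⁻⁵ mol.

2.81×10⁻⁵ mol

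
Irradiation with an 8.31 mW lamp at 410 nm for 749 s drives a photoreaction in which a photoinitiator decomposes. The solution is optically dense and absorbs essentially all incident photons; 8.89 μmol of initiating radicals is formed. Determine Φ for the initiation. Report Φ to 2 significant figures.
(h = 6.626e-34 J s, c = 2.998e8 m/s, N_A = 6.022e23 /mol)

Product: 8.89 μmol = 8.89e-6 mol.
Photon energy at 410 nm: hc/λ = (6.626e-34)(2.998e8)/(410e-9) = 4.845e-19 J.
Energy delivered: (8.31 mW)(749 s) = 6.224 J.
Photons incident: 6.224 / 4.845e-19 = 1.285e19, i.e. 1.285e19/6.022e23 = 2.134e-5 mol.
Φ = 8.89e-6 mol / 2.134e-5 mol photons = 0.42.

Φ = 0.42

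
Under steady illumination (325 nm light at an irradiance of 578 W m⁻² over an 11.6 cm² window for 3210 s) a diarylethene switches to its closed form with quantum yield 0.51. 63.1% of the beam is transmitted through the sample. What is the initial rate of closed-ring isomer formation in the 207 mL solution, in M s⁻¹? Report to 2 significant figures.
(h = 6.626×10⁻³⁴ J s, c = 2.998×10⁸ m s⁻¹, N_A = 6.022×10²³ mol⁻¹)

1.7×10⁻⁶ M s⁻¹

Photon energy at 325 nm: hc/λ = (6.626×10⁻³⁴)(2.998×10⁸)/(325×10⁻⁹) = 6.112×10⁻¹⁹ J.
Energy delivered: (578 W m⁻²)(11.6×10⁻⁴ m²)(3210 s) = 2152 J.
Photons incident: 2152 / 6.112×10⁻¹⁹ = 3.521×10²¹, i.e. 3.521×10²¹/6.022×10²³ = 0.005847 mol.
Fraction absorbed: 1 − 63.1/100 = 0.3690.
Photons absorbed: 0.3690 × 0.005847 = 0.002158 mol.
Product formed: 0.51 × 0.002158 = 0.001101 mol.
Rate: 0.001101 mol / (3210 s × 0.207 L) = 1.7×10⁻⁶ M s⁻¹.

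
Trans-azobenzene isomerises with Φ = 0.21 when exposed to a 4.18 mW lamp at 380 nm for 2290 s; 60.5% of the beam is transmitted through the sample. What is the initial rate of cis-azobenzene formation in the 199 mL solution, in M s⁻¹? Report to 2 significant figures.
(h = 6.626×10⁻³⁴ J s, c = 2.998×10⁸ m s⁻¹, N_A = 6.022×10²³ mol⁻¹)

5.5×10⁻⁹ M s⁻¹

Photon energy at 380 nm: hc/λ = (6.626×10⁻³⁴)(2.998×10⁸)/(380×10⁻⁹) = 5.228×10⁻¹⁹ J.
Energy delivered: (4.18 mW)(2290 s) = 9.572 J.
Photons incident: 9.572 / 5.228×10⁻¹⁹ = 1.831×10¹⁹, i.e. 1.831×10¹⁹/6.022×10²³ = 3.041×10⁻⁵ mol.
Fraction absorbed: 1 − 60.5/100 = 0.3950.
Photons absorbed: 0.3950 × 3.041×10⁻⁵ = 1.201×10⁻⁵ mol.
Product formed: 0.21 × 1.201×10⁻⁵ = 2.522×10⁻⁶ mol.
Rate: 2.522×10⁻⁶ mol / (2290 s × 0.199 L) = 5.5×10⁻⁹ M s⁻¹.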